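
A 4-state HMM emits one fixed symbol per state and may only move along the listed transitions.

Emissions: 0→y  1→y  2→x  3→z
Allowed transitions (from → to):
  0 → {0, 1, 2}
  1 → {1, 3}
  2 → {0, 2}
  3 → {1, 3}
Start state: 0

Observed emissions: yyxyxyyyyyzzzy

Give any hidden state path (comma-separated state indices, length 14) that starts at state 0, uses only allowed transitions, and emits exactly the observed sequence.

  pos 0: y in {0,1}, choose 0; start
  pos 1: y in {0,1}, choose 0; 0->0 ok
  pos 2: x in {2}, choose 2; 0->2 ok
  pos 3: y in {0,1}, choose 0; 2->0 ok
  pos 4: x in {2}, choose 2; 0->2 ok
  pos 5: y in {0,1}, choose 0; 2->0 ok
  pos 6: y in {0,1}, choose 0; 0->0 ok
  pos 7: y in {0,1}, choose 0; 0->0 ok
  pos 8: y in {0,1}, choose 1; 0->1 ok
  pos 9: y in {0,1}, choose 1; 1->1 ok
  pos 10: z in {3}, choose 3; 1->3 ok
  pos 11: z in {3}, choose 3; 3->3 ok
  pos 12: z in {3}, choose 3; 3->3 ok
  pos 13: y in {0,1}, choose 1; 3->1 ok

0,0,2,0,2,0,0,0,1,1,3,3,3,1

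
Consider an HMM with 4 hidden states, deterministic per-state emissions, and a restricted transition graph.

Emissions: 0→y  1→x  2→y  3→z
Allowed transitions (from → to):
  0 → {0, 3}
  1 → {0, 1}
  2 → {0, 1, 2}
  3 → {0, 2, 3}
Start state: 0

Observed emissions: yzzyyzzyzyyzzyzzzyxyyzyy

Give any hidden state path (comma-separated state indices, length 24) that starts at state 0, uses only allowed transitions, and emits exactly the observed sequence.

0,3,3,2,0,3,3,0,3,0,0,3,3,0,3,3,3,2,1,0,0,3,2,0

  [0] y  {0,2}  => 0  start
  [1] z  {3}  => 3  0->3 ok
  [2] z  {3}  => 3  3->3 ok
  [3] y  {0,2}  => 2  3->2 ok
  [4] y  {0,2}  => 0  2->0 ok
  [5] z  {3}  => 3  0->3 ok
  [6] z  {3}  => 3  3->3 ok
  [7] y  {0,2}  => 0  3->0 ok
  [8] z  {3}  => 3  0->3 ok
  [9] y  {0,2}  => 0  3->0 ok
  [10] y  {0,2}  => 0  0->0 ok
  [11] z  {3}  => 3  0->3 ok
  [12] z  {3}  => 3  3->3 ok
  [13] y  {0,2}  => 0  3->0 ok
  [14] z  {3}  => 3  0->3 ok
  [15] z  {3}  => 3  3->3 ok
  [16] z  {3}  => 3  3->3 ok
  [17] y  {0,2}  => 2  3->2 ok
  [18] x  {1}  => 1  2->1 ok
  [19] y  {0,2}  => 0  1->0 ok
  [20] y  {0,2}  => 0  0->0 ok
  [21] z  {3}  => 3  0->3 ok
  [22] y  {0,2}  => 2  3->2 ok
  [23] y  {0,2}  => 0  2->0 ok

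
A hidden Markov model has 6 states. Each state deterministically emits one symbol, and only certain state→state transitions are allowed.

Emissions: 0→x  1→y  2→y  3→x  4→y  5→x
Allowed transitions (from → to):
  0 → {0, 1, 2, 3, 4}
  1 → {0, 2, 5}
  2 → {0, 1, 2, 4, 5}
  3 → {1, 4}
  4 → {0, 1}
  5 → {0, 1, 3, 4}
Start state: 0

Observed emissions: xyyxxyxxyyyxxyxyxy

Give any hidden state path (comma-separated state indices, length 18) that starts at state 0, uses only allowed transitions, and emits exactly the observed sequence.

  pos 0: x in {0,3,5}, choose 0; start
  pos 1: y in {1,2,4}, choose 4; 0->4 ok
  pos 2: y in {1,2,4}, choose 1; 4->1 ok
  pos 3: x in {0,3,5}, choose 5; 1->5 ok
  pos 4: x in {0,3,5}, choose 3; 5->3 ok
  pos 5: y in {1,2,4}, choose 1; 3->1 ok
  pos 6: x in {0,3,5}, choose 5; 1->5 ok
  pos 7: x in {0,3,5}, choose 0; 5->0 ok
  pos 8: y in {1,2,4}, choose 2; 0->2 ok
  pos 9: y in {1,2,4}, choose 1; 2->1 ok
  pos 10: y in {1,2,4}, choose 2; 1->2 ok
  pos 11: x in {0,3,5}, choose 5; 2->5 ok
  pos 12: x in {0,3,5}, choose 0; 5->0 ok
  pos 13: y in {1,2,4}, choose 4; 0->4 ok
  pos 14: x in {0,3,5}, choose 0; 4->0 ok
  pos 15: y in {1,2,4}, choose 2; 0->2 ok
  pos 16: x in {0,3,5}, choose 0; 2->0 ok
  pos 17: y in {1,2,4}, choose 2; 0->2 ok

0,4,1,5,3,1,5,0,2,1,2,5,0,4,0,2,0,2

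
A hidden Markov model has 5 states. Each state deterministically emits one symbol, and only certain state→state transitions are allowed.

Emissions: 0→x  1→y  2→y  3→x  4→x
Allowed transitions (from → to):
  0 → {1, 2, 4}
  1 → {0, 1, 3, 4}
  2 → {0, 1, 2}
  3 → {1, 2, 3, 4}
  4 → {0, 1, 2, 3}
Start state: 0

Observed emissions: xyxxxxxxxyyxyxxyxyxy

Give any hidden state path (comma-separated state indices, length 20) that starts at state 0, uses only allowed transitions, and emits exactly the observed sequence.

  [0] x  {0,3,4}  => 0  start
  [1] y  {1,2}  => 1  0->1 ok
  [2] x  {0,3,4}  => 0  1->0 ok
  [3] x  {0,3,4}  => 4  0->4 ok
  [4] x  {0,3,4}  => 3  4->3 ok
  [5] x  {0,3,4}  => 4  3->4 ok
  [6] x  {0,3,4}  => 3  4->3 ok
  [7] x  {0,3,4}  => 4  3->4 ok
  [8] x  {0,3,4}  => 0  4->0 ok
  [9] y  {1,2}  => 2  0->2 ok
  [10] y  {1,2}  => 1  2->1 ok
  [11] x  {0,3,4}  => 0  1->0 ok
  [12] y  {1,2}  => 1  0->1 ok
  [13] x  {0,3,4}  => 4  1->4 ok
  [14] x  {0,3,4}  => 3  4->3 ok
  [15] y  {1,2}  => 2  3->2 ok
  [16] x  {0,3,4}  => 0  2->0 ok
  [17] y  {1,2}  => 1  0->1 ok
  [18] x  {0,3,4}  => 0  1->0 ok
  [19] y  {1,2}  => 1  0->1 ok

0,1,0,4,3,4,3,4,0,2,1,0,1,4,3,2,0,1,0,1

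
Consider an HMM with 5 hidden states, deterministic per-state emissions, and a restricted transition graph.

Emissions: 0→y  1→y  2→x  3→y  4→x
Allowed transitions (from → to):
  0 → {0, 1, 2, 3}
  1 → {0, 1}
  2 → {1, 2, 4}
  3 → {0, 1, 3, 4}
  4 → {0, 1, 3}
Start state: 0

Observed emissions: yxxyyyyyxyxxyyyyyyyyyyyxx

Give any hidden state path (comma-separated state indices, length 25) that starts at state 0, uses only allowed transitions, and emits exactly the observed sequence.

  [0] y  {0,1,3}  => 0  start
  [1] x  {2,4}  => 2  0->2 ok
  [2] x  {2,4}  => 4  2->4 ok
  [3] y  {0,1,3}  => 3  4->3 ok
  [4] y  {0,1,3}  => 0  3->0 ok
  [5] y  {0,1,3}  => 0  0->0 ok
  [6] y  {0,1,3}  => 3  0->3 ok
  [7] y  {0,1,3}  => 3  3->3 ok
  [8] x  {2,4}  => 4  3->4 ok
  [9] y  {0,1,3}  => 0  4->0 ok
  [10] x  {2,4}  => 2  0->2 ok
  [11] x  {2,4}  => 2  2->2 ok
  [12] y  {0,1,3}  => 1  2->1 ok
  [13] y  {0,1,3}  => 0  1->0 ok
  [14] y  {0,1,3}  => 3  0->3 ok
  [15] y  {0,1,3}  => 3  3->3 ok
  [16] y  {0,1,3}  => 3  3->3 ok
  [17] y  {0,1,3}  => 0  3->0 ok
  [18] y  {0,1,3}  => 1  0->1 ok
  [19] y  {0,1,3}  => 1  1->1 ok
  [20] y  {0,1,3}  => 1  1->1 ok
  [21] y  {0,1,3}  => 1  1->1 ok
  [22] y  {0,1,3}  => 0  1->0 ok
  [23] x  {2,4}  => 2  0->2 ok
  [24] x  {2,4}  => 2  2->2 ok

0,2,4,3,0,0,3,3,4,0,2,2,1,0,3,3,3,0,1,1,1,1,0,2,2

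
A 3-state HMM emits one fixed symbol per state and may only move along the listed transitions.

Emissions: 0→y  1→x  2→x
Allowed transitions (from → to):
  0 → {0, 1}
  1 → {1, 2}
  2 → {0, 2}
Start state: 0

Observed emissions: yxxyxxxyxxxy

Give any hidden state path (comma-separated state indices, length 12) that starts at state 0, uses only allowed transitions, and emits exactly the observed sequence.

0,1,2,0,1,1,2,0,1,2,2,0

  t0 'y' -> {0}, take 0 (start)
  t1 'x' -> {1,2}, take 1 (0->1 ok)
  t2 'x' -> {1,2}, take 2 (1->2 ok)
  t3 'y' -> {0}, take 0 (2->0 ok)
  t4 'x' -> {1,2}, take 1 (0->1 ok)
  t5 'x' -> {1,2}, take 1 (1->1 ok)
  t6 'x' -> {1,2}, take 2 (1->2 ok)
  t7 'y' -> {0}, take 0 (2->0 ok)
  t8 'x' -> {1,2}, take 1 (0->1 ok)
  t9 'x' -> {1,2}, take 2 (1->2 ok)
  t10 'x' -> {1,2}, take 2 (2->2 ok)
  t11 'y' -> {0}, take 0 (2->0 ok)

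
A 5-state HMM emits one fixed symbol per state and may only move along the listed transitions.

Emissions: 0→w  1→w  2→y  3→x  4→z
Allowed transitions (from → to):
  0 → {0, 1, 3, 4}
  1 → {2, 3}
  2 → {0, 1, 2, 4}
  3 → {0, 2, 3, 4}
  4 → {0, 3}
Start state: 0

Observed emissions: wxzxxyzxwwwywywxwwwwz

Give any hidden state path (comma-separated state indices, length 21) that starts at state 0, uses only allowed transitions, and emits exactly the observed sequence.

  pos 0: w in {0,1}, choose 0; start
  pos 1: x in {3}, choose 3; 0->3 ok
  pos 2: z in {4}, choose 4; 3->4 ok
  pos 3: x in {3}, choose 3; 4->3 ok
  pos 4: x in {3}, choose 3; 3->3 ok
  pos 5: y in {2}, choose 2; 3->2 ok
  pos 6: z in {4}, choose 4; 2->4 ok
  pos 7: x in {3}, choose 3; 4->3 ok
  pos 8: w in {0,1}, choose 0; 3->0 ok
  pos 9: w in {0,1}, choose 0; 0->0 ok
  pos 10: w in {0,1}, choose 1; 0->1 ok
  pos 11: y in {2}, choose 2; 1->2 ok
  pos 12: w in {0,1}, choose 1; 2->1 ok
  pos 13: y in {2}, choose 2; 1->2 ok
  pos 14: w in {0,1}, choose 1; 2->1 ok
  pos 15: x in {3}, choose 3; 1->3 ok
  pos 16: w in {0,1}, choose 0; 3->0 ok
  pos 17: w in {0,1}, choose 0; 0->0 ok
  pos 18: w in {0,1}, choose 0; 0->0 ok
  pos 19: w in {0,1}, choose 0; 0->0 ok
  pos 20: z in {4}, choose 4; 0->4 ok

0,3,4,3,3,2,4,3,0,0,1,2,1,2,1,3,0,0,0,0,4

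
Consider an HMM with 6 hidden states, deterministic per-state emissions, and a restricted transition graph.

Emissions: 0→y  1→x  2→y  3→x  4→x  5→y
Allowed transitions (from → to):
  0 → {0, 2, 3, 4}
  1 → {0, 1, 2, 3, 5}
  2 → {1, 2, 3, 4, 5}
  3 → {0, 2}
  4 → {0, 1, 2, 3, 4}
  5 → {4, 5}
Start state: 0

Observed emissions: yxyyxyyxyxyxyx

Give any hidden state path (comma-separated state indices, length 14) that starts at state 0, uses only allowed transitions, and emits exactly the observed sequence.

  [0] y  {0,2,5}  => 0  start
  [1] x  {1,3,4}  => 3  0->3 ok
  [2] y  {0,2,5}  => 2  3->2 ok
  [3] y  {0,2,5}  => 5  2->5 ok
  [4] x  {1,3,4}  => 4  5->4 ok
  [5] y  {0,2,5}  => 2  4->2 ok
  [6] y  {0,2,5}  => 2  2->2 ok
  [7] x  {1,3,4}  => 4  2->4 ok
  [8] y  {0,2,5}  => 0  4->0 ok
  [9] x  {1,3,4}  => 3  0->3 ok
  [10] y  {0,2,5}  => 2  3->2 ok
  [11] x  {1,3,4}  => 3  2->3 ok
  [12] y  {0,2,5}  => 2  3->2 ok
  [13] x  {1,3,4}  => 3  2->3 ok

0,3,2,5,4,2,2,4,0,3,2,3,2,3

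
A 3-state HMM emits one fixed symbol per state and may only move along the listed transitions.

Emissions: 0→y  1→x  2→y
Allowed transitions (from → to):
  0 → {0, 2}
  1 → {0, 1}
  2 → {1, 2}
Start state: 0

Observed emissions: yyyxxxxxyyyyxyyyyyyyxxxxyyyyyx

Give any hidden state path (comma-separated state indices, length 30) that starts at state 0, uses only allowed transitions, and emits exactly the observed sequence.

  0: obs=y cand={0,2} pick 0 [start]
  1: obs=y cand={0,2} pick 0 [0->0 ok]
  2: obs=y cand={0,2} pick 2 [0->2 ok]
  3: obs=x cand={1} pick 1 [2->1 ok]
  4: obs=x cand={1} pick 1 [1->1 ok]
  5: obs=x cand={1} pick 1 [1->1 ok]
  6: obs=x cand={1} pick 1 [1->1 ok]
  7: obs=x cand={1} pick 1 [1->1 ok]
  8: obs=y cand={0,2} pick 0 [1->0 ok]
  9: obs=y cand={0,2} pick 2 [0->2 ok]
  10: obs=y cand={0,2} pick 2 [2->2 ok]
  11: obs=y cand={0,2} pick 2 [2->2 ok]
  12: obs=x cand={1} pick 1 [2->1 ok]
  13: obs=y cand={0,2} pick 0 [1->0 ok]
  14: obs=y cand={0,2} pick 0 [0->0 ok]
  15: obs=y cand={0,2} pick 0 [0->0 ok]
  16: obs=y cand={0,2} pick 0 [0->0 ok]
  17: obs=y cand={0,2} pick 0 [0->0 ok]
  18: obs=y cand={0,2} pick 0 [0->0 ok]
  19: obs=y cand={0,2} pick 2 [0->2 ok]
  20: obs=x cand={1} pick 1 [2->1 ok]
  21: obs=x cand={1} pick 1 [1->1 ok]
  22: obs=x cand={1} pick 1 [1->1 ok]
  23: obs=x cand={1} pick 1 [1->1 ok]
  24: obs=y cand={0,2} pick 0 [1->0 ok]
  25: obs=y cand={0,2} pick 2 [0->2 ok]
  26: obs=y cand={0,2} pick 2 [2->2 ok]
  27: obs=y cand={0,2} pick 2 [2->2 ok]
  28: obs=y cand={0,2} pick 2 [2->2 ok]
  29: obs=x cand={1} pick 1 [2->1 ok]

0,0,2,1,1,1,1,1,0,2,2,2,1,0,0,0,0,0,0,2,1,1,1,1,0,2,2,2,2,1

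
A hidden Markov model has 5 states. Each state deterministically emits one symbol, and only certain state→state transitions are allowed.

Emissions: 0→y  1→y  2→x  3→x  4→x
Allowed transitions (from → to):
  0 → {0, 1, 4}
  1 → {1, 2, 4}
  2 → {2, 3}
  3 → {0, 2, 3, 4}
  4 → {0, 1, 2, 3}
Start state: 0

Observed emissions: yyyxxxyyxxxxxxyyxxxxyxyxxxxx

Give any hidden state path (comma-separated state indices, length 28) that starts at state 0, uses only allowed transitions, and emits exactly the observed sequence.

  [0] y  {0,1}  => 0  start
  [1] y  {0,1}  => 0  0->0 ok
  [2] y  {0,1}  => 1  0->1 ok
  [3] x  {2,3,4}  => 2  1->2 ok
  [4] x  {2,3,4}  => 3  2->3 ok
  [5] x  {2,3,4}  => 3  3->3 ok
  [6] y  {0,1}  => 0  3->0 ok
  [7] y  {0,1}  => 0  0->0 ok
  [8] x  {2,3,4}  => 4  0->4 ok
  [9] x  {2,3,4}  => 2  4->2 ok
  [10] x  {2,3,4}  => 3  2->3 ok
  [11] x  {2,3,4}  => 4  3->4 ok
  [12] x  {2,3,4}  => 2  4->2 ok
  [13] x  {2,3,4}  => 3  2->3 ok
  [14] y  {0,1}  => 0  3->0 ok
  [15] y  {0,1}  => 0  0->0 ok
  [16] x  {2,3,4}  => 4  0->4 ok
  [17] x  {2,3,4}  => 2  4->2 ok
  [18] x  {2,3,4}  => 2  2->2 ok
  [19] x  {2,3,4}  => 3  2->3 ok
  [20] y  {0,1}  => 0  3->0 ok
  [21] x  {2,3,4}  => 4  0->4 ok
  [22] y  {0,1}  => 0  4->0 ok
  [23] x  {2,3,4}  => 4  0->4 ok
  [24] x  {2,3,4}  => 2  4->2 ok
  [25] x  {2,3,4}  => 3  2->3 ok
  [26] x  {2,3,4}  => 3  3->3 ok
  [27] x  {2,3,4}  => 4  3->4 ok

0,0,1,2,3,3,0,0,4,2,3,4,2,3,0,0,4,2,2,3,0,4,0,4,2,3,3,4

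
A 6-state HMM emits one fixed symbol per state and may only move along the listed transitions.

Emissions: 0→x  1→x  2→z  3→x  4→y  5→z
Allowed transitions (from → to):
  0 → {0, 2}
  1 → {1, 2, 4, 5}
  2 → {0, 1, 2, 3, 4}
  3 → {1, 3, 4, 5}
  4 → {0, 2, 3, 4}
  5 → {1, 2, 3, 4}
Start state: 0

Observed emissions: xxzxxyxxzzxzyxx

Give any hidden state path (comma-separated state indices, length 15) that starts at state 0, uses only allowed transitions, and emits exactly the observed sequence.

0,0,2,3,3,4,3,1,5,2,0,2,4,3,1

  pos 0: x in {0,1,3}, choose 0; start
  pos 1: x in {0,1,3}, choose 0; 0->0 ok
  pos 2: z in {2,5}, choose 2; 0->2 ok
  pos 3: x in {0,1,3}, choose 3; 2->3 ok
  pos 4: x in {0,1,3}, choose 3; 3->3 ok
  pos 5: y in {4}, choose 4; 3->4 ok
  pos 6: x in {0,1,3}, choose 3; 4->3 ok
  pos 7: x in {0,1,3}, choose 1; 3->1 ok
  pos 8: z in {2,5}, choose 5; 1->5 ok
  pos 9: z in {2,5}, choose 2; 5->2 ok
  pos 10: x in {0,1,3}, choose 0; 2->0 ok
  pos 11: z in {2,5}, choose 2; 0->2 ok
  pos 12: y in {4}, choose 4; 2->4 ok
  pos 13: x in {0,1,3}, choose 3; 4->3 ok
  pos 14: x in {0,1,3}, choose 1; 3->1 ok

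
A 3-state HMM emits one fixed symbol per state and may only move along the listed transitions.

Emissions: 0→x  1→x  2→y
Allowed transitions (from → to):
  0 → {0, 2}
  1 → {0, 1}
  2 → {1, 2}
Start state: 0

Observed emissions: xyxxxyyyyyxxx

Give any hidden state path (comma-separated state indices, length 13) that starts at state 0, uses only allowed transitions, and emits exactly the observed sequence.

0,2,1,1,0,2,2,2,2,2,1,1,1

  0: obs=x cand={0,1} pick 0 [start]
  1: obs=y cand={2} pick 2 [0->2 ok]
  2: obs=x cand={0,1} pick 1 [2->1 ok]
  3: obs=x cand={0,1} pick 1 [1->1 ok]
  4: obs=x cand={0,1} pick 0 [1->0 ok]
  5: obs=y cand={2} pick 2 [0->2 ok]
  6: obs=y cand={2} pick 2 [2->2 ok]
  7: obs=y cand={2} pick 2 [2->2 ok]
  8: obs=y cand={2} pick 2 [2->2 ok]
  9: obs=y cand={2} pick 2 [2->2 ok]
  10: obs=x cand={0,1} pick 1 [2->1 ok]
  11: obs=x cand={0,1} pick 1 [1->1 ok]
  12: obs=x cand={0,1} pick 1 [1->1 ok]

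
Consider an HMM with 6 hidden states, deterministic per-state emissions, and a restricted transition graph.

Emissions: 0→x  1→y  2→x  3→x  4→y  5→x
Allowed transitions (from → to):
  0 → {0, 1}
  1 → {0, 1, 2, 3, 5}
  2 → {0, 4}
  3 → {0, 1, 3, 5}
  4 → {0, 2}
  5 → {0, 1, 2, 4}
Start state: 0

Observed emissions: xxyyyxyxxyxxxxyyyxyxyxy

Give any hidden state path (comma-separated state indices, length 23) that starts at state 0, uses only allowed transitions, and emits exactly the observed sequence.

  [0] x  {0,2,3,5}  => 0  start
  [1] x  {0,2,3,5}  => 0  0->0 ok
  [2] y  {1,4}  => 1  0->1 ok
  [3] y  {1,4}  => 1  1->1 ok
  [4] y  {1,4}  => 1  1->1 ok
  [5] x  {0,2,3,5}  => 2  1->2 ok
  [6] y  {1,4}  => 4  2->4 ok
  [7] x  {0,2,3,5}  => 0  4->0 ok
  [8] x  {0,2,3,5}  => 0  0->0 ok
  [9] y  {1,4}  => 1  0->1 ok
  [10] x  {0,2,3,5}  => 5  1->5 ok
  [11] x  {0,2,3,5}  => 0  5->0 ok
  [12] x  {0,2,3,5}  => 0  0->0 ok
  [13] x  {0,2,3,5}  => 0  0->0 ok
  [14] y  {1,4}  => 1  0->1 ok
  [15] y  {1,4}  => 1  1->1 ok
  [16] y  {1,4}  => 1  1->1 ok
  [17] x  {0,2,3,5}  => 5  1->5 ok
  [18] y  {1,4}  => 4  5->4 ok
  [19] x  {0,2,3,5}  => 0  4->0 ok
  [20] y  {1,4}  => 1  0->1 ok
  [21] x  {0,2,3,5}  => 0  1->0 ok
  [22] y  {1,4}  => 1  0->1 ok

0,0,1,1,1,2,4,0,0,1,5,0,0,0,1,1,1,5,4,0,1,0,1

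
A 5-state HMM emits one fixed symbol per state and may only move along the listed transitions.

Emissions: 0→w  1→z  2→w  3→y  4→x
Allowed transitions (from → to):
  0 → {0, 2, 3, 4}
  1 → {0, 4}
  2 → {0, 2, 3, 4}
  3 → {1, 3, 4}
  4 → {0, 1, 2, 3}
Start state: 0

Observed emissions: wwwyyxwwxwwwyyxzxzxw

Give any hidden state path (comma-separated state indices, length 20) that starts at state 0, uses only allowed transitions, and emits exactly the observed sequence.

  [0] w  {0,2}  => 0  start
  [1] w  {0,2}  => 2  0->2 ok
  [2] w  {0,2}  => 0  2->0 ok
  [3] y  {3}  => 3  0->3 ok
  [4] y  {3}  => 3  3->3 ok
  [5] x  {4}  => 4  3->4 ok
  [6] w  {0,2}  => 0  4->0 ok
  [7] w  {0,2}  => 2  0->2 ok
  [8] x  {4}  => 4  2->4 ok
  [9] w  {0,2}  => 2  4->2 ok
  [10] w  {0,2}  => 0  2->0 ok
  [11] w  {0,2}  => 2  0->2 ok
  [12] y  {3}  => 3  2->3 ok
  [13] y  {3}  => 3  3->3 ok
  [14] x  {4}  => 4  3->4 ok
  [15] z  {1}  => 1  4->1 ok
  [16] x  {4}  => 4  1->4 ok
  [17] z  {1}  => 1  4->1 ok
  [18] x  {4}  => 4  1->4 ok
  [19] w  {0,2}  => 2  4->2 ok

0,2,0,3,3,4,0,2,4,2,0,2,3,3,4,1,4,1,4,2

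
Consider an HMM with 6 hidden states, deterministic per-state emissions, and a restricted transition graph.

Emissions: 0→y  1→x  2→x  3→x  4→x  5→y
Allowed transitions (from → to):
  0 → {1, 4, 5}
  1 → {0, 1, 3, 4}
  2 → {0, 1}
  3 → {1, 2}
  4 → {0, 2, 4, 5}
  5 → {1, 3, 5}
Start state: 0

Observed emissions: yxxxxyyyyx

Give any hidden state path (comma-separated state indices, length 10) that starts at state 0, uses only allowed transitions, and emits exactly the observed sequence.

0,1,3,2,1,0,5,5,5,1

  t0 'y' -> {0,5}, take 0 (start)
  t1 'x' -> {1,2,3,4}, take 1 (0->1 ok)
  t2 'x' -> {1,2,3,4}, take 3 (1->3 ok)
  t3 'x' -> {1,2,3,4}, take 2 (3->2 ok)
  t4 'x' -> {1,2,3,4}, take 1 (2->1 ok)
  t5 'y' -> {0,5}, take 0 (1->0 ok)
  t6 'y' -> {0,5}, take 5 (0->5 ok)
  t7 'y' -> {0,5}, take 5 (5->5 ok)
  t8 'y' -> {0,5}, take 5 (5->5 ok)
  t9 'x' -> {1,2,3,4}, take 1 (5->1 ok)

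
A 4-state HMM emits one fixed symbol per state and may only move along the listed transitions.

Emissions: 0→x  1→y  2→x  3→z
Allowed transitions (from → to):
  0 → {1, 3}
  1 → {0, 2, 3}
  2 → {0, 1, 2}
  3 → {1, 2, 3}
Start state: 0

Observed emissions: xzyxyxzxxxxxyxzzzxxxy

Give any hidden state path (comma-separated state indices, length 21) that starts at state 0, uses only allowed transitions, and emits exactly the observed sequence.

0,3,1,0,1,0,3,2,2,2,2,0,1,0,3,3,3,2,2,0,1

  t0 'x' -> {0,2}, take 0 (start)
  t1 'z' -> {3}, take 3 (0->3 ok)
  t2 'y' -> {1}, take 1 (3->1 ok)
  t3 'x' -> {0,2}, take 0 (1->0 ok)
  t4 'y' -> {1}, take 1 (0->1 ok)
  t5 'x' -> {0,2}, take 0 (1->0 ok)
  t6 'z' -> {3}, take 3 (0->3 ok)
  t7 'x' -> {0,2}, take 2 (3->2 ok)
  t8 'x' -> {0,2}, take 2 (2->2 ok)
  t9 'x' -> {0,2}, take 2 (2->2 ok)
  t10 'x' -> {0,2}, take 2 (2->2 ok)
  t11 'x' -> {0,2}, take 0 (2->0 ok)
  t12 'y' -> {1}, take 1 (0->1 ok)
  t13 'x' -> {0,2}, take 0 (1->0 ok)
  t14 'z' -> {3}, take 3 (0->3 ok)
  t15 'z' -> {3}, take 3 (3->3 ok)
  t16 'z' -> {3}, take 3 (3->3 ok)
  t17 'x' -> {0,2}, take 2 (3->2 ok)
  t18 'x' -> {0,2}, take 2 (2->2 ok)
  t19 'x' -> {0,2}, take 0 (2->0 ok)
  t20 'y' -> {1}, take 1 (0->1 ok)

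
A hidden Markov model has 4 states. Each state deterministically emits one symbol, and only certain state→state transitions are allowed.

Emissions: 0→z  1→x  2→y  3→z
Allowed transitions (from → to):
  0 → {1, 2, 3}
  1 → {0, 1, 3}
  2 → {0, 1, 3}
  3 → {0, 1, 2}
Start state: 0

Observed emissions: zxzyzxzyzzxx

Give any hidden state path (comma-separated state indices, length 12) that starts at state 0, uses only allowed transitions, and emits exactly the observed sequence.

0,1,3,2,0,1,0,2,3,0,1,1

  [0] z  {0,3}  => 0  start
  [1] x  {1}  => 1  0->1 ok
  [2] z  {0,3}  => 3  1->3 ok
  [3] y  {2}  => 2  3->2 ok
  [4] z  {0,3}  => 0  2->0 ok
  [5] x  {1}  => 1  0->1 ok
  [6] z  {0,3}  => 0  1->0 ok
  [7] y  {2}  => 2  0->2 ok
  [8] z  {0,3}  => 3  2->3 ok
  [9] z  {0,3}  => 0  3->0 ok
  [10] x  {1}  => 1  0->1 ok
  [11] x  {1}  => 1  1->1 ok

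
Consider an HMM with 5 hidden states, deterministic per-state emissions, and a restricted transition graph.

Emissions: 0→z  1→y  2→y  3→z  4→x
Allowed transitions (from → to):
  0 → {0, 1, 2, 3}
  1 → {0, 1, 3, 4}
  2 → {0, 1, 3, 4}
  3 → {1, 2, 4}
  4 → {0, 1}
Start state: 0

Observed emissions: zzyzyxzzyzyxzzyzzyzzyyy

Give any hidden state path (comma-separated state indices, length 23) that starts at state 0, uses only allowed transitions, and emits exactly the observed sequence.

  pos 0: z in {0,3}, choose 0; start
  pos 1: z in {0,3}, choose 3; 0->3 ok
  pos 2: y in {1,2}, choose 1; 3->1 ok
  pos 3: z in {0,3}, choose 3; 1->3 ok
  pos 4: y in {1,2}, choose 2; 3->2 ok
  pos 5: x in {4}, choose 4; 2->4 ok
  pos 6: z in {0,3}, choose 0; 4->0 ok
  pos 7: z in {0,3}, choose 0; 0->0 ok
  pos 8: y in {1,2}, choose 2; 0->2 ok
  pos 9: z in {0,3}, choose 3; 2->3 ok
  pos 10: y in {1,2}, choose 2; 3->2 ok
  pos 11: x in {4}, choose 4; 2->4 ok
  pos 12: z in {0,3}, choose 0; 4->0 ok
  pos 13: z in {0,3}, choose 3; 0->3 ok
  pos 14: y in {1,2}, choose 1; 3->1 ok
  pos 15: z in {0,3}, choose 0; 1->0 ok
  pos 16: z in {0,3}, choose 3; 0->3 ok
  pos 17: y in {1,2}, choose 2; 3->2 ok
  pos 18: z in {0,3}, choose 0; 2->0 ok
  pos 19: z in {0,3}, choose 0; 0->0 ok
  pos 20: y in {1,2}, choose 1; 0->1 ok
  pos 21: y in {1,2}, choose 1; 1->1 ok
  pos 22: y in {1,2}, choose 1; 1->1 ok

0,3,1,3,2,4,0,0,2,3,2,4,0,3,1,0,3,2,0,0,1,1,1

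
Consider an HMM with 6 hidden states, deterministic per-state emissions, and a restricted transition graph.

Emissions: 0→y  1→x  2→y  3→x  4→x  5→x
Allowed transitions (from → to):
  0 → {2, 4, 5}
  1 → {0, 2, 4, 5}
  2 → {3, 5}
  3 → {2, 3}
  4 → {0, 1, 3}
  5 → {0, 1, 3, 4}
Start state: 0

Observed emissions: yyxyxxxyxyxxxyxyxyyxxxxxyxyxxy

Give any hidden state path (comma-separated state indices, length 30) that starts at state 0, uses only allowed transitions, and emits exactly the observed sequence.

  0: obs=y cand={0,2} pick 0 [start]
  1: obs=y cand={0,2} pick 2 [0->2 ok]
  2: obs=x cand={1,3,4,5} pick 5 [2->5 ok]
  3: obs=y cand={0,2} pick 0 [5->0 ok]
  4: obs=x cand={1,3,4,5} pick 4 [0->4 ok]
  5: obs=x cand={1,3,4,5} pick 3 [4->3 ok]
  6: obs=x cand={1,3,4,5} pick 3 [3->3 ok]
  7: obs=y cand={0,2} pick 2 [3->2 ok]
  8: obs=x cand={1,3,4,5} pick 3 [2->3 ok]
  9: obs=y cand={0,2} pick 2 [3->2 ok]
  10: obs=x cand={1,3,4,5} pick 3 [2->3 ok]
  11: obs=x cand={1,3,4,5} pick 3 [3->3 ok]
  12: obs=x cand={1,3,4,5} pick 3 [3->3 ok]
  13: obs=y cand={0,2} pick 2 [3->2 ok]
  14: obs=x cand={1,3,4,5} pick 5 [2->5 ok]
  15: obs=y cand={0,2} pick 0 [5->0 ok]
  16: obs=x cand={1,3,4,5} pick 5 [0->5 ok]
  17: obs=y cand={0,2} pick 0 [5->0 ok]
  18: obs=y cand={0,2} pick 2 [0->2 ok]
  19: obs=x cand={1,3,4,5} pick 3 [2->3 ok]
  20: obs=x cand={1,3,4,5} pick 3 [3->3 ok]
  21: obs=x cand={1,3,4,5} pick 3 [3->3 ok]
  22: obs=x cand={1,3,4,5} pick 3 [3->3 ok]
  23: obs=x cand={1,3,4,5} pick 3 [3->3 ok]
  24: obs=y cand={0,2} pick 2 [3->2 ok]
  25: obs=x cand={1,3,4,5} pick 3 [2->3 ok]
  26: obs=y cand={0,2} pick 2 [3->2 ok]
  27: obs=x cand={1,3,4,5} pick 5 [2->5 ok]
  28: obs=x cand={1,3,4,5} pick 4 [5->4 ok]
  29: obs=y cand={0,2} pick 0 [4->0 ok]

0,2,5,0,4,3,3,2,3,2,3,3,3,2,5,0,5,0,2,3,3,3,3,3,2,3,2,5,4,0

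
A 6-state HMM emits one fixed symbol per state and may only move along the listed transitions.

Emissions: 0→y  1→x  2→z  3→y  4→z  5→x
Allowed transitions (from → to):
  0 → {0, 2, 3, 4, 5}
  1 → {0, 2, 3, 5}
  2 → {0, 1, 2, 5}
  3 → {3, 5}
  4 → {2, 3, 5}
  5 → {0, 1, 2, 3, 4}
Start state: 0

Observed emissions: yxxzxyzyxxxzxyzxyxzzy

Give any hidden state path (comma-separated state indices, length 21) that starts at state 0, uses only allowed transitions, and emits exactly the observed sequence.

  pos 0: y in {0,3}, choose 0; start
  pos 1: x in {1,5}, choose 5; 0->5 ok
  pos 2: x in {1,5}, choose 1; 5->1 ok
  pos 3: z in {2,4}, choose 2; 1->2 ok
  pos 4: x in {1,5}, choose 5; 2->5 ok
  pos 5: y in {0,3}, choose 0; 5->0 ok
  pos 6: z in {2,4}, choose 4; 0->4 ok
  pos 7: y in {0,3}, choose 3; 4->3 ok
  pos 8: x in {1,5}, choose 5; 3->5 ok
  pos 9: x in {1,5}, choose 1; 5->1 ok
  pos 10: x in {1,5}, choose 5; 1->5 ok
  pos 11: z in {2,4}, choose 4; 5->4 ok
  pos 12: x in {1,5}, choose 5; 4->5 ok
  pos 13: y in {0,3}, choose 0; 5->0 ok
  pos 14: z in {2,4}, choose 2; 0->2 ok
  pos 15: x in {1,5}, choose 1; 2->1 ok
  pos 16: y in {0,3}, choose 3; 1->3 ok
  pos 17: x in {1,5}, choose 5; 3->5 ok
  pos 18: z in {2,4}, choose 4; 5->4 ok
  pos 19: z in {2,4}, choose 2; 4->2 ok
  pos 20: y in {0,3}, choose 0; 2->0 ok

0,5,1,2,5,0,4,3,5,1,5,4,5,0,2,1,3,5,4,2,0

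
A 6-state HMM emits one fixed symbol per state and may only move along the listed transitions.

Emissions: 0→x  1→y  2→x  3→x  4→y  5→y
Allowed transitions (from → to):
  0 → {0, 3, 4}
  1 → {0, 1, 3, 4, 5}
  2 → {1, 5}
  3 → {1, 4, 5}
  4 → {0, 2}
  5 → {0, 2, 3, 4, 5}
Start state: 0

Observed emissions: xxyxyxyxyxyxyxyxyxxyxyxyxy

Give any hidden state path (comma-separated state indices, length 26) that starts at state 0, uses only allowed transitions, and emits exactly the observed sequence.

  [0] x  {0,2,3}  => 0  start
  [1] x  {0,2,3}  => 3  0->3 ok
  [2] y  {1,4,5}  => 1  3->1 ok
  [3] x  {0,2,3}  => 0  1->0 ok
  [4] y  {1,4,5}  => 4  0->4 ok
  [5] x  {0,2,3}  => 2  4->2 ok
  [6] y  {1,4,5}  => 1  2->1 ok
  [7] x  {0,2,3}  => 3  1->3 ok
  [8] y  {1,4,5}  => 5  3->5 ok
  [9] x  {0,2,3}  => 2  5->2 ok
  [10] y  {1,4,5}  => 5  2->5 ok
  [11] x  {0,2,3}  => 2  5->2 ok
  [12] y  {1,4,5}  => 5  2->5 ok
  [13] x  {0,2,3}  => 3  5->3 ok
  [14] y  {1,4,5}  => 1  3->1 ok
  [15] x  {0,2,3}  => 0  1->0 ok
  [16] y  {1,4,5}  => 4  0->4 ok
  [17] x  {0,2,3}  => 0  4->0 ok
  [18] x  {0,2,3}  => 0  0->0 ok
  [19] y  {1,4,5}  => 4  0->4 ok
  [20] x  {0,2,3}  => 0  4->0 ok
  [21] y  {1,4,5}  => 4  0->4 ok
  [22] x  {0,2,3}  => 0  4->0 ok
  [23] y  {1,4,5}  => 4  0->4 ok
  [24] x  {0,2,3}  => 2  4->2 ok
  [25] y  {1,4,5}  => 1  2->1 ok

0,3,1,0,4,2,1,3,5,2,5,2,5,3,1,0,4,0,0,4,0,4,0,4,2,1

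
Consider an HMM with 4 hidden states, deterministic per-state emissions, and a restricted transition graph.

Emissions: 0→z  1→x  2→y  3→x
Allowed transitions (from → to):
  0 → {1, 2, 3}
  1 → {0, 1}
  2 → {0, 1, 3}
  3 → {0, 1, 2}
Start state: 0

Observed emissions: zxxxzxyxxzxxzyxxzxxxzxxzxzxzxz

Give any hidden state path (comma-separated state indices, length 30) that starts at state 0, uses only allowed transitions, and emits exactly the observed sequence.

0,1,1,1,0,3,2,3,1,0,3,1,0,2,1,1,0,1,1,1,0,3,1,0,1,0,1,0,1,0

  0: obs=z cand={0} pick 0 [start]
  1: obs=x cand={1,3} pick 1 [0->1 ok]
  2: obs=x cand={1,3} pick 1 [1->1 ok]
  3: obs=x cand={1,3} pick 1 [1->1 ok]
  4: obs=z cand={0} pick 0 [1->0 ok]
  5: obs=x cand={1,3} pick 3 [0->3 ok]
  6: obs=y cand={2} pick 2 [3->2 ok]
  7: obs=x cand={1,3} pick 3 [2->3 ok]
  8: obs=x cand={1,3} pick 1 [3->1 ok]
  9: obs=z cand={0} pick 0 [1->0 ok]
  10: obs=x cand={1,3} pick 3 [0->3 ok]
  11: obs=x cand={1,3} pick 1 [3->1 ok]
  12: obs=z cand={0} pick 0 [1->0 ok]
  13: obs=y cand={2} pick 2 [0->2 ok]
  14: obs=x cand={1,3} pick 1 [2->1 ok]
  15: obs=x cand={1,3} pick 1 [1->1 ok]
  16: obs=z cand={0} pick 0 [1->0 ok]
  17: obs=x cand={1,3} pick 1 [0->1 ok]
  18: obs=x cand={1,3} pick 1 [1->1 ok]
  19: obs=x cand={1,3} pick 1 [1->1 ok]
  20: obs=z cand={0} pick 0 [1->0 ok]
  21: obs=x cand={1,3} pick 3 [0->3 ok]
  22: obs=x cand={1,3} pick 1 [3->1 ok]
  23: obs=z cand={0} pick 0 [1->0 ok]
  24: obs=x cand={1,3} pick 1 [0->1 ok]
  25: obs=z cand={0} pick 0 [1->0 ok]
  26: obs=x cand={1,3} pick 1 [0->1 ok]
  27: obs=z cand={0} pick 0 [1->0 ok]
  28: obs=x cand={1,3} pick 1 [0->1 ok]
  29: obs=z cand={0} pick 0 [1->0 ok]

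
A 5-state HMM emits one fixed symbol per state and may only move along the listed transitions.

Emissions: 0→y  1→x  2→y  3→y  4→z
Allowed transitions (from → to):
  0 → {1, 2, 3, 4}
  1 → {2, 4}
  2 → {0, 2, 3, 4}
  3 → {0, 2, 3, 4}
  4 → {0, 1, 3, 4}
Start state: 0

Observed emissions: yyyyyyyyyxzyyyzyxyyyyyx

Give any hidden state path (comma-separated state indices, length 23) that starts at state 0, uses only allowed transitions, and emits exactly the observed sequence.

0,2,2,0,3,3,2,3,0,1,4,3,2,2,4,0,1,2,3,2,3,0,1

  [0] y  {0,2,3}  => 0  start
  [1] y  {0,2,3}  => 2  0->2 ok
  [2] y  {0,2,3}  => 2  2->2 ok
  [3] y  {0,2,3}  => 0  2->0 ok
  [4] y  {0,2,3}  => 3  0->3 ok
  [5] y  {0,2,3}  => 3  3->3 ok
  [6] y  {0,2,3}  => 2  3->2 ok
  [7] y  {0,2,3}  => 3  2->3 ok
  [8] y  {0,2,3}  => 0  3->0 ok
  [9] x  {1}  => 1  0->1 ok
  [10] z  {4}  => 4  1->4 ok
  [11] y  {0,2,3}  => 3  4->3 ok
  [12] y  {0,2,3}  => 2  3->2 ok
  [13] y  {0,2,3}  => 2  2->2 ok
  [14] z  {4}  => 4  2->4 ok
  [15] y  {0,2,3}  => 0  4->0 ok
  [16] x  {1}  => 1  0->1 ok
  [17] y  {0,2,3}  => 2  1->2 ok
  [18] y  {0,2,3}  => 3  2->3 ok
  [19] y  {0,2,3}  => 2  3->2 ok
  [20] y  {0,2,3}  => 3  2->3 ok
  [21] y  {0,2,3}  => 0  3->0 ok
  [22] x  {1}  => 1  0->1 ok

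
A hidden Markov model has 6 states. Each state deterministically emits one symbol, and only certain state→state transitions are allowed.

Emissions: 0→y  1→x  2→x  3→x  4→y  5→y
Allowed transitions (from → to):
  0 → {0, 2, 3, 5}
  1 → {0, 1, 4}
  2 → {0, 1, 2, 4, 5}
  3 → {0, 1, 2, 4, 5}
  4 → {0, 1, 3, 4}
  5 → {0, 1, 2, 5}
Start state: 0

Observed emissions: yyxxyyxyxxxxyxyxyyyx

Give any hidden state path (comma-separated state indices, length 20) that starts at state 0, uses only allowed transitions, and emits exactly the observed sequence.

0,5,2,2,0,5,1,4,1,1,1,1,4,3,4,1,0,5,0,3

  0: obs=y cand={0,4,5} pick 0 [start]
  1: obs=y cand={0,4,5} pick 5 [0->5 ok]
  2: obs=x cand={1,2,3} pick 2 [5->2 ok]
  3: obs=x cand={1,2,3} pick 2 [2->2 ok]
  4: obs=y cand={0,4,5} pick 0 [2->0 ok]
  5: obs=y cand={0,4,5} pick 5 [0->5 ok]
  6: obs=x cand={1,2,3} pick 1 [5->1 ok]
  7: obs=y cand={0,4,5} pick 4 [1->4 ok]
  8: obs=x cand={1,2,3} pick 1 [4->1 ok]
  9: obs=x cand={1,2,3} pick 1 [1->1 ok]
  10: obs=x cand={1,2,3} pick 1 [1->1 ok]
  11: obs=x cand={1,2,3} pick 1 [1->1 ok]
  12: obs=y cand={0,4,5} pick 4 [1->4 ok]
  13: obs=x cand={1,2,3} pick 3 [4->3 ok]
  14: obs=y cand={0,4,5} pick 4 [3->4 ok]
  15: obs=x cand={1,2,3} pick 1 [4->1 ok]
  16: obs=y cand={0,4,5} pick 0 [1->0 ok]
  17: obs=y cand={0,4,5} pick 5 [0->5 ok]
  18: obs=y cand={0,4,5} pick 0 [5->0 ok]
  19: obs=x cand={1,2,3} pick 3 [0->3 ok]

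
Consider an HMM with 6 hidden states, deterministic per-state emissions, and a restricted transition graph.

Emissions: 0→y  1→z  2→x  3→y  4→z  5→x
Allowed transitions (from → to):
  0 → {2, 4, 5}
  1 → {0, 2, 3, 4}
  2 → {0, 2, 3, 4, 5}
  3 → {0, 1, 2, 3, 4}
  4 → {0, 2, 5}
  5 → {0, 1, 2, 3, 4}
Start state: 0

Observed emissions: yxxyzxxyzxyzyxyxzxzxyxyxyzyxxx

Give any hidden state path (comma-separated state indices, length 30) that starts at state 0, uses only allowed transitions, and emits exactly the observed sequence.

  0: obs=y cand={0,3} pick 0 [start]
  1: obs=x cand={2,5} pick 2 [0->2 ok]
  2: obs=x cand={2,5} pick 2 [2->2 ok]
  3: obs=y cand={0,3} pick 0 [2->0 ok]
  4: obs=z cand={1,4} pick 4 [0->4 ok]
  5: obs=x cand={2,5} pick 2 [4->2 ok]
  6: obs=x cand={2,5} pick 5 [2->5 ok]
  7: obs=y cand={0,3} pick 0 [5->0 ok]
  8: obs=z cand={1,4} pick 4 [0->4 ok]
  9: obs=x cand={2,5} pick 2 [4->2 ok]
  10: obs=y cand={0,3} pick 3 [2->3 ok]
  11: obs=z cand={1,4} pick 1 [3->1 ok]
  12: obs=y cand={0,3} pick 0 [1->0 ok]
  13: obs=x cand={2,5} pick 5 [0->5 ok]
  14: obs=y cand={0,3} pick 0 [5->0 ok]
  15: obs=x cand={2,5} pick 5 [0->5 ok]
  16: obs=z cand={1,4} pick 4 [5->4 ok]
  17: obs=x cand={2,5} pick 5 [4->5 ok]
  18: obs=z cand={1,4} pick 4 [5->4 ok]
  19: obs=x cand={2,5} pick 2 [4->2 ok]
  20: obs=y cand={0,3} pick 3 [2->3 ok]
  21: obs=x cand={2,5} pick 2 [3->2 ok]
  22: obs=y cand={0,3} pick 3 [2->3 ok]
  23: obs=x cand={2,5} pick 2 [3->2 ok]
  24: obs=y cand={0,3} pick 0 [2->0 ok]
  25: obs=z cand={1,4} pick 4 [0->4 ok]
  26: obs=y cand={0,3} pick 0 [4->0 ok]
  27: obs=x cand={2,5} pick 2 [0->2 ok]
  28: obs=x cand={2,5} pick 2 [2->2 ok]
  29: obs=x cand={2,5} pick 5 [2->5 ok]

0,2,2,0,4,2,5,0,4,2,3,1,0,5,0,5,4,5,4,2,3,2,3,2,0,4,0,2,2,5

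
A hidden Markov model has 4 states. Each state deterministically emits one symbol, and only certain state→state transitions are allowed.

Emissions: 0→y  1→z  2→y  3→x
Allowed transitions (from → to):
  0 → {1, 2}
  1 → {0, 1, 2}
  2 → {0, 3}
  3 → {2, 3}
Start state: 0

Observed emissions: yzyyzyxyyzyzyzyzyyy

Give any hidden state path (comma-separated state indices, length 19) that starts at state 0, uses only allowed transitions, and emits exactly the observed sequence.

0,1,2,0,1,2,3,2,0,1,0,1,0,1,0,1,2,0,2

  0: obs=y cand={0,2} pick 0 [start]
  1: obs=z cand={1} pick 1 [0->1 ok]
  2: obs=y cand={0,2} pick 2 [1->2 ok]
  3: obs=y cand={0,2} pick 0 [2->0 ok]
  4: obs=z cand={1} pick 1 [0->1 ok]
  5: obs=y cand={0,2} pick 2 [1->2 ok]
  6: obs=x cand={3} pick 3 [2->3 ok]
  7: obs=y cand={0,2} pick 2 [3->2 ok]
  8: obs=y cand={0,2} pick 0 [2->0 ok]
  9: obs=z cand={1} pick 1 [0->1 ok]
  10: obs=y cand={0,2} pick 0 [1->0 ok]
  11: obs=z cand={1} pick 1 [0->1 ok]
  12: obs=y cand={0,2} pick 0 [1->0 ok]
  13: obs=z cand={1} pick 1 [0->1 ok]
  14: obs=y cand={0,2} pick 0 [1->0 ok]
  15: obs=z cand={1} pick 1 [0->1 ok]
  16: obs=y cand={0,2} pick 2 [1->2 ok]
  17: obs=y cand={0,2} pick 0 [2->0 ok]
  18: obs=y cand={0,2} pick 2 [0->2 ok]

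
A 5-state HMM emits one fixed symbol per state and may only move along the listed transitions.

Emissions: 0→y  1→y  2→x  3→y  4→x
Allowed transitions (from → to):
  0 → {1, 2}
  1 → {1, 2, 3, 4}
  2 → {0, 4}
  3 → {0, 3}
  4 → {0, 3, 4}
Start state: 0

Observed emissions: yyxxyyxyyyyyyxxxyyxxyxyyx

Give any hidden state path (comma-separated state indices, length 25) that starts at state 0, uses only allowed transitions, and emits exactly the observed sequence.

0,1,4,4,0,1,4,3,0,1,3,0,1,2,4,4,3,0,2,4,0,2,0,1,2

  t0 'y' -> {0,1,3}, take 0 (start)
  t1 'y' -> {0,1,3}, take 1 (0->1 ok)
  t2 'x' -> {2,4}, take 4 (1->4 ok)
  t3 'x' -> {2,4}, take 4 (4->4 ok)
  t4 'y' -> {0,1,3}, take 0 (4->0 ok)
  t5 'y' -> {0,1,3}, take 1 (0->1 ok)
  t6 'x' -> {2,4}, take 4 (1->4 ok)
  t7 'y' -> {0,1,3}, take 3 (4->3 ok)
  t8 'y' -> {0,1,3}, take 0 (3->0 ok)
  t9 'y' -> {0,1,3}, take 1 (0->1 ok)
  t10 'y' -> {0,1,3}, take 3 (1->3 ok)
  t11 'y' -> {0,1,3}, take 0 (3->0 ok)
  t12 'y' -> {0,1,3}, take 1 (0->1 ok)
  t13 'x' -> {2,4}, take 2 (1->2 ok)
  t14 'x' -> {2,4}, take 4 (2->4 ok)
  t15 'x' -> {2,4}, take 4 (4->4 ok)
  t16 'y' -> {0,1,3}, take 3 (4->3 ok)
  t17 'y' -> {0,1,3}, take 0 (3->0 ok)
  t18 'x' -> {2,4}, take 2 (0->2 ok)
  t19 'x' -> {2,4}, take 4 (2->4 ok)
  t20 'y' -> {0,1,3}, take 0 (4->0 ok)
  t21 'x' -> {2,4}, take 2 (0->2 ok)
  t22 'y' -> {0,1,3}, take 0 (2->0 ok)
  t23 'y' -> {0,1,3}, take 1 (0->1 ok)
  t24 'x' -> {2,4}, take 2 (1->2 ok)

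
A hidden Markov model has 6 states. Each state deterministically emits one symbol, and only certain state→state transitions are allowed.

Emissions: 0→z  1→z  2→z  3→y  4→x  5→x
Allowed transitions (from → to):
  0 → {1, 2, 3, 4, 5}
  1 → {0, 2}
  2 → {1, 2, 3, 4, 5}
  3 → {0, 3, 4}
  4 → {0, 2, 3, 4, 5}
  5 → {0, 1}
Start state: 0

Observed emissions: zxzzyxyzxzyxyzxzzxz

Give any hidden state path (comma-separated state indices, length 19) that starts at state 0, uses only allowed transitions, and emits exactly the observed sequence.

0,5,1,0,3,4,3,0,4,0,3,4,3,0,4,2,2,5,0

  0: obs=z cand={0,1,2} pick 0 [start]
  1: obs=x cand={4,5} pick 5 [0->5 ok]
  2: obs=z cand={0,1,2} pick 1 [5->1 ok]
  3: obs=z cand={0,1,2} pick 0 [1->0 ok]
  4: obs=y cand={3} pick 3 [0->3 ok]
  5: obs=x cand={4,5} pick 4 [3->4 ok]
  6: obs=y cand={3} pick 3 [4->3 ok]
  7: obs=z cand={0,1,2} pick 0 [3->0 ok]
  8: obs=x cand={4,5} pick 4 [0->4 ok]
  9: obs=z cand={0,1,2} pick 0 [4->0 ok]
  10: obs=y cand={3} pick 3 [0->3 ok]
  11: obs=x cand={4,5} pick 4 [3->4 ok]
  12: obs=y cand={3} pick 3 [4->3 ok]
  13: obs=z cand={0,1,2} pick 0 [3->0 ok]
  14: obs=x cand={4,5} pick 4 [0->4 ok]
  15: obs=z cand={0,1,2} pick 2 [4->2 ok]
  16: obs=z cand={0,1,2} pick 2 [2->2 ok]
  17: obs=x cand={4,5} pick 5 [2->5 ok]
  18: obs=z cand={0,1,2} pick 0 [5->0 ok]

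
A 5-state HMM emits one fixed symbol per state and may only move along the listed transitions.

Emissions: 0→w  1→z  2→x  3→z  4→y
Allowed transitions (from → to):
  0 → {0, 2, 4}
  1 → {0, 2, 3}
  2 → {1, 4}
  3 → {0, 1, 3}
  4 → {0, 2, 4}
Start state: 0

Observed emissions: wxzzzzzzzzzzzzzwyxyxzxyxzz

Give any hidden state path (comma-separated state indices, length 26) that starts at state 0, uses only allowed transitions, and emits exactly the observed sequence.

  t0 'w' -> {0}, take 0 (start)
  t1 'x' -> {2}, take 2 (0->2 ok)
  t2 'z' -> {1,3}, take 1 (2->1 ok)
  t3 'z' -> {1,3}, take 3 (1->3 ok)
  t4 'z' -> {1,3}, take 3 (3->3 ok)
  t5 'z' -> {1,3}, take 1 (3->1 ok)
  t6 'z' -> {1,3}, take 3 (1->3 ok)
  t7 'z' -> {1,3}, take 3 (3->3 ok)
  t8 'z' -> {1,3}, take 3 (3->3 ok)
  t9 'z' -> {1,3}, take 3 (3->3 ok)
  t10 'z' -> {1,3}, take 1 (3->1 ok)
  t11 'z' -> {1,3}, take 3 (1->3 ok)
  t12 'z' -> {1,3}, take 3 (3->3 ok)
  t13 'z' -> {1,3}, take 3 (3->3 ok)
  t14 'z' -> {1,3}, take 3 (3->3 ok)
  t15 'w' -> {0}, take 0 (3->0 ok)
  t16 'y' -> {4}, take 4 (0->4 ok)
  t17 'x' -> {2}, take 2 (4->2 ok)
  t18 'y' -> {4}, take 4 (2->4 ok)
  t19 'x' -> {2}, take 2 (4->2 ok)
  t20 'z' -> {1,3}, take 1 (2->1 ok)
  t21 'x' -> {2}, take 2 (1->2 ok)
  t22 'y' -> {4}, take 4 (2->4 ok)
  t23 'x' -> {2}, take 2 (4->2 ok)
  t24 'z' -> {1,3}, take 1 (2->1 ok)
  t25 'z' -> {1,3}, take 3 (1->3 ok)

0,2,1,3,3,1,3,3,3,3,1,3,3,3,3,0,4,2,4,2,1,2,4,2,1,3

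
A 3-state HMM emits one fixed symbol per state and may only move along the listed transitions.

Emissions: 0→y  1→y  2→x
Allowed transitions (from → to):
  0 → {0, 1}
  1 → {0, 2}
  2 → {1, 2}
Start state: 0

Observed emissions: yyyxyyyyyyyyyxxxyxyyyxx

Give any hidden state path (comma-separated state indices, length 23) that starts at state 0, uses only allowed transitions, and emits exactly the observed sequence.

  t0 'y' -> {0,1}, take 0 (start)
  t1 'y' -> {0,1}, take 0 (0->0 ok)
  t2 'y' -> {0,1}, take 1 (0->1 ok)
  t3 'x' -> {2}, take 2 (1->2 ok)
  t4 'y' -> {0,1}, take 1 (2->1 ok)
  t5 'y' -> {0,1}, take 0 (1->0 ok)
  t6 'y' -> {0,1}, take 1 (0->1 ok)
  t7 'y' -> {0,1}, take 0 (1->0 ok)
  t8 'y' -> {0,1}, take 1 (0->1 ok)
  t9 'y' -> {0,1}, take 0 (1->0 ok)
  t10 'y' -> {0,1}, take 0 (0->0 ok)
  t11 'y' -> {0,1}, take 0 (0->0 ok)
  t12 'y' -> {0,1}, take 1 (0->1 ok)
  t13 'x' -> {2}, take 2 (1->2 ok)
  t14 'x' -> {2}, take 2 (2->2 ok)
  t15 'x' -> {2}, take 2 (2->2 ok)
  t16 'y' -> {0,1}, take 1 (2->1 ok)
  t17 'x' -> {2}, take 2 (1->2 ok)
  t18 'y' -> {0,1}, take 1 (2->1 ok)
  t19 'y' -> {0,1}, take 0 (1->0 ok)
  t20 'y' -> {0,1}, take 1 (0->1 ok)
  t21 'x' -> {2}, take 2 (1->2 ok)
  t22 'x' -> {2}, take 2 (2->2 ok)

0,0,1,2,1,0,1,0,1,0,0,0,1,2,2,2,1,2,1,0,1,2,2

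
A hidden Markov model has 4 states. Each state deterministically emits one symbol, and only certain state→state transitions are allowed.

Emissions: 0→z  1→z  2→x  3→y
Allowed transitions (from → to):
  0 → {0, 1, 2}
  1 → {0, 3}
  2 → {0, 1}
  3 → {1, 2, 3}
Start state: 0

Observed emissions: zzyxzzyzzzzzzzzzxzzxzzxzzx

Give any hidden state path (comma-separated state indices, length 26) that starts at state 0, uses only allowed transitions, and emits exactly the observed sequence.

  0: obs=z cand={0,1} pick 0 [start]
  1: obs=z cand={0,1} pick 1 [0->1 ok]
  2: obs=y cand={3} pick 3 [1->3 ok]
  3: obs=x cand={2} pick 2 [3->2 ok]
  4: obs=z cand={0,1} pick 0 [2->0 ok]
  5: obs=z cand={0,1} pick 1 [0->1 ok]
  6: obs=y cand={3} pick 3 [1->3 ok]
  7: obs=z cand={0,1} pick 1 [3->1 ok]
  8: obs=z cand={0,1} pick 0 [1->0 ok]
  9: obs=z cand={0,1} pick 0 [0->0 ok]
  10: obs=z cand={0,1} pick 1 [0->1 ok]
  11: obs=z cand={0,1} pick 0 [1->0 ok]
  12: obs=z cand={0,1} pick 0 [0->0 ok]
  13: obs=z cand={0,1} pick 1 [0->1 ok]
  14: obs=z cand={0,1} pick 0 [1->0 ok]
  15: obs=z cand={0,1} pick 0 [0->0 ok]
  16: obs=x cand={2} pick 2 [0->2 ok]
  17: obs=z cand={0,1} pick 0 [2->0 ok]
  18: obs=z cand={0,1} pick 0 [0->0 ok]
  19: obs=x cand={2} pick 2 [0->2 ok]
  20: obs=z cand={0,1} pick 1 [2->1 ok]
  21: obs=z cand={0,1} pick 0 [1->0 ok]
  22: obs=x cand={2} pick 2 [0->2 ok]
  23: obs=z cand={0,1} pick 1 [2->1 ok]
  24: obs=z cand={0,1} pick 0 [1->0 ok]
  25: obs=x cand={2} pick 2 [0->2 ok]

0,1,3,2,0,1,3,1,0,0,1,0,0,1,0,0,2,0,0,2,1,0,2,1,0,2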